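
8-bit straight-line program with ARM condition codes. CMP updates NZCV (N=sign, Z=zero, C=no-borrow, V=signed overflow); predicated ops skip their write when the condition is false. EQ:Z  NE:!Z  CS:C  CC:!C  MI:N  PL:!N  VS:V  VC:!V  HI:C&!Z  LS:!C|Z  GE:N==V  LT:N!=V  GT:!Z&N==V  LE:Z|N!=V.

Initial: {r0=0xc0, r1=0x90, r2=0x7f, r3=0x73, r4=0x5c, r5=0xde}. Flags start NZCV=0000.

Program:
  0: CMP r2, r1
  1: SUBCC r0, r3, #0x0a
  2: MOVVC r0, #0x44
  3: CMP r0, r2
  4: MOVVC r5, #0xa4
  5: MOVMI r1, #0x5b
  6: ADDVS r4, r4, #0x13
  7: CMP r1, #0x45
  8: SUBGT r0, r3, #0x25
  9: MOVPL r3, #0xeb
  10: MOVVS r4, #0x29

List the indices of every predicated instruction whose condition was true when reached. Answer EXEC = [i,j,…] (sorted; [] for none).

[0] flags=1001 → (cmp)
[1] flags=1001 CC?T → r0=0x69
[2] flags=1001 VC?F → skip
[3] flags=1000 → (cmp)
[4] flags=1000 VC?T → r5=0xa4
[5] flags=1000 MI?T → r1=0x5b
[6] flags=1000 VS?F → skip
[7] flags=0010 → (cmp)
[8] flags=0010 GT?T → r0=0x4e
[9] flags=0010 PL?T → r3=0xeb
[10] flags=0010 VS?F → skip

EXEC = [1,4,5,8,9]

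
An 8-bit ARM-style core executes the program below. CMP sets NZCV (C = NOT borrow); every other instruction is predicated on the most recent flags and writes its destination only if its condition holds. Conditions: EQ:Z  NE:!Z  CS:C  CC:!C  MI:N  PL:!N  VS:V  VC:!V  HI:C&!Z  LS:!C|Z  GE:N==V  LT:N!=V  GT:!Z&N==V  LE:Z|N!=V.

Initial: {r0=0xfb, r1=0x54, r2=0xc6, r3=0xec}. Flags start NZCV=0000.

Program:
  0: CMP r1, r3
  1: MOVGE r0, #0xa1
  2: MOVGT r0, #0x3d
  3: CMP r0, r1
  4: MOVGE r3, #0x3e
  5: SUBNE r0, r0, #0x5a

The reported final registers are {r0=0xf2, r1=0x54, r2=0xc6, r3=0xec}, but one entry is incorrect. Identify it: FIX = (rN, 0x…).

FIX = (r0, 0xe3)

[0] flags=0000 → (cmp)
[1] flags=0000 GE?T → r0=0xa1
[2] flags=0000 GT?T → r0=0x3d
[3] flags=1000 → (cmp)
[4] flags=1000 GE?F → skip
[5] flags=1000 NE?T → r0=0xe3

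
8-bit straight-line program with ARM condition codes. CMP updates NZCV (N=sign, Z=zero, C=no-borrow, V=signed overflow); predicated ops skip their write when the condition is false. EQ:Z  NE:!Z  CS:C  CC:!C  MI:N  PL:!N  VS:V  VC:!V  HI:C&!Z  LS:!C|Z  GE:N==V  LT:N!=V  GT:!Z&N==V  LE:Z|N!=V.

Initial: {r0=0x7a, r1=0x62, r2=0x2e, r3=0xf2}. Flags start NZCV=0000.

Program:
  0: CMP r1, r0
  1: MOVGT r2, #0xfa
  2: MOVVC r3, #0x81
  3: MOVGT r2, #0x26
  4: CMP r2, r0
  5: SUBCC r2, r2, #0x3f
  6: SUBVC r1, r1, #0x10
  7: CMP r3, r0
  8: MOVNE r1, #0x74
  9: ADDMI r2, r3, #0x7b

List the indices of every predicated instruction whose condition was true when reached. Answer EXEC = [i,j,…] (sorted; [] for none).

EXEC = [2,5,6,8]

[0] flags=1000 → (cmp)
[1] flags=1000 GT?F → skip
[2] flags=1000 VC?T → r3=0x81
[3] flags=1000 GT?F → skip
[4] flags=1000 → (cmp)
[5] flags=1000 CC?T → r2=0xef
[6] flags=1000 VC?T → r1=0x52
[7] flags=0011 → (cmp)
[8] flags=0011 NE?T → r1=0x74
[9] flags=0011 MI?F → skip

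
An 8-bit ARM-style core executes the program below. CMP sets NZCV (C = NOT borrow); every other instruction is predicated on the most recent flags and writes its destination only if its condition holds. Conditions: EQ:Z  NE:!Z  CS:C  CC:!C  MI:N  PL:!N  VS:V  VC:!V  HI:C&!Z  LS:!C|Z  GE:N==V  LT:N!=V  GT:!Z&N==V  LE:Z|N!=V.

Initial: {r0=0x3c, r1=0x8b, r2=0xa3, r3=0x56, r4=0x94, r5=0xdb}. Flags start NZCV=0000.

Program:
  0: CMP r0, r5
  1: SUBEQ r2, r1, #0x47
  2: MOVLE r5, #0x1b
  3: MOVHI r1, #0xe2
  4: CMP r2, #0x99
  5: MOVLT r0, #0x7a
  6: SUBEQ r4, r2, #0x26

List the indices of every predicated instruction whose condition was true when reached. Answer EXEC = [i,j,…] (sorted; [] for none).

EXEC = []

0: ✓ CMP  NZCV=0000
1: · SUBEQ
2: · MOVLE
3: · MOVHI
4: ✓ CMP  NZCV=0010
5: · MOVLT
6: · SUBEQ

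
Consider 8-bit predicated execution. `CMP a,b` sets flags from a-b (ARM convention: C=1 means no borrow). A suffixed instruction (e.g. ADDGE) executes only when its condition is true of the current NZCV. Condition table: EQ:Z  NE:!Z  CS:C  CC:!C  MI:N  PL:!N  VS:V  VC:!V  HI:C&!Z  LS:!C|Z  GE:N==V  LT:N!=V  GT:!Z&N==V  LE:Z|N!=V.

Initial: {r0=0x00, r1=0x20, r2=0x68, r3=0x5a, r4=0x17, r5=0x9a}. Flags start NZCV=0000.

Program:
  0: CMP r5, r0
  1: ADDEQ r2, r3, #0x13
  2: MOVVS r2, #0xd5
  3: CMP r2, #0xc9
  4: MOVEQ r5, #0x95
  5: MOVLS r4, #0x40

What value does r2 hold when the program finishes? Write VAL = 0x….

VAL = 0x68

0: ✓ CMP  NZCV=1010
1: · ADDEQ
2: · MOVVS
3: ✓ CMP  NZCV=1001
4: · MOVEQ
5: ✓ MOVLS  r4←0x40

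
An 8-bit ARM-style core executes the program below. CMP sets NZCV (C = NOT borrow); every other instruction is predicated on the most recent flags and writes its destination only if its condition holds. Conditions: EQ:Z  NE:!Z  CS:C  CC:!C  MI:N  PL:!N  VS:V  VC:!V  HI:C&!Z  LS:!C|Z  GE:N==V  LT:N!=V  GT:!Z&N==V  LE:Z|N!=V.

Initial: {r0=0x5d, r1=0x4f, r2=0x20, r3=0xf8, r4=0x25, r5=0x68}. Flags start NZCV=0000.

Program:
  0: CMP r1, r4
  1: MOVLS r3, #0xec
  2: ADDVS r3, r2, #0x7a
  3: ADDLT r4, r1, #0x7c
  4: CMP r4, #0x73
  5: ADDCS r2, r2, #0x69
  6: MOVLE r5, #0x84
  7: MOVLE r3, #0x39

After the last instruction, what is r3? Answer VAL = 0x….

VAL = 0x39

0: ✓ CMP  NZCV=0010
1: · MOVLS
2: · ADDVS
3: · ADDLT
4: ✓ CMP  NZCV=1000
5: · ADDCS
6: ✓ MOVLE  r5←0x84
7: ✓ MOVLE  r3←0x39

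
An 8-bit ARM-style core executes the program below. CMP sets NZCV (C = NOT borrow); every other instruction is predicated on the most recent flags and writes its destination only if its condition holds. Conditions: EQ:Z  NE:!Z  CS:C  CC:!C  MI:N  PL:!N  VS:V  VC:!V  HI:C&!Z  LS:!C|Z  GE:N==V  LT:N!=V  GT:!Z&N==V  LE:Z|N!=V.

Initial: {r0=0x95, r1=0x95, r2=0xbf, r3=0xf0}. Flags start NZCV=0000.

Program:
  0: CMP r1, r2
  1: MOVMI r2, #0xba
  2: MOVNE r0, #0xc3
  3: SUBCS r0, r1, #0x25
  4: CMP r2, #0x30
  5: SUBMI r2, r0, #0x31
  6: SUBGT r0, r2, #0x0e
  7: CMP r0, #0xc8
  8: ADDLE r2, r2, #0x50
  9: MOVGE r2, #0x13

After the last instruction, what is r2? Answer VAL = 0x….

VAL = 0xe2

0: ✓ CMP  NZCV=1000
1: ✓ MOVMI  r2←0xba
2: ✓ MOVNE  r0←0xc3
3: · SUBCS
4: ✓ CMP  NZCV=1010
5: ✓ SUBMI  r2←0x92
6: · SUBGT
7: ✓ CMP  NZCV=1000
8: ✓ ADDLE  r2←0xe2
9: · MOVGE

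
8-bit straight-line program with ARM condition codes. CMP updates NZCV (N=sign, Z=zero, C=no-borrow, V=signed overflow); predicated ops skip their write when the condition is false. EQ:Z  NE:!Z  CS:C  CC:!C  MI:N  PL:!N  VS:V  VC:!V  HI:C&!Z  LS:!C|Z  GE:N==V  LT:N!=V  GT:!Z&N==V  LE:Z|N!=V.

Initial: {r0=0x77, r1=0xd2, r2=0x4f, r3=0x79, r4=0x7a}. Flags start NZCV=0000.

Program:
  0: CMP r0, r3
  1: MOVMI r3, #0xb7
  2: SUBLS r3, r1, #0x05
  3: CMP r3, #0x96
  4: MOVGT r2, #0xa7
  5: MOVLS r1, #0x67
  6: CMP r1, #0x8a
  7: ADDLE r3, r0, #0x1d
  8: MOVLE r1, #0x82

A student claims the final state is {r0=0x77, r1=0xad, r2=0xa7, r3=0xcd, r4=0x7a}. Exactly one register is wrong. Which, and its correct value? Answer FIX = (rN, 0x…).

FIX = (r1, 0xd2)

[0] flags=1000 → (cmp)
[1] flags=1000 MI?T → r3=0xb7
[2] flags=1000 LS?T → r3=0xcd
[3] flags=0010 → (cmp)
[4] flags=0010 GT?T → r2=0xa7
[5] flags=0010 LS?F → skip
[6] flags=0010 → (cmp)
[7] flags=0010 LE?F → skip
[8] flags=0010 LE?F → skip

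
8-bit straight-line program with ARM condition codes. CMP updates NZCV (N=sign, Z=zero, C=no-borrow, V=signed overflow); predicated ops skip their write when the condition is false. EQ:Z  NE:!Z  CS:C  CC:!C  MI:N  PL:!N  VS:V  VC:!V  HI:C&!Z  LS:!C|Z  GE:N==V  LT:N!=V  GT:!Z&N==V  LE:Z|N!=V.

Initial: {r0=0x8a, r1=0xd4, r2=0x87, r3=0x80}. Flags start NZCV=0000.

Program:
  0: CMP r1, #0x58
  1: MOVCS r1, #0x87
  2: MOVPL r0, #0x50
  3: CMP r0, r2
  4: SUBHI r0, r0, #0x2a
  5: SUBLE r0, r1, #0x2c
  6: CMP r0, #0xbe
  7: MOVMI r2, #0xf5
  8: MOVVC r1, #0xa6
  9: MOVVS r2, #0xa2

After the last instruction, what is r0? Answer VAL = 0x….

VAL = 0x50

[0] flags=0011 → (cmp)
[1] flags=0011 CS?T → r1=0x87
[2] flags=0011 PL?T → r0=0x50
[3] flags=1001 → (cmp)
[4] flags=1001 HI?F → skip
[5] flags=1001 LE?F → skip
[6] flags=1001 → (cmp)
[7] flags=1001 MI?T → r2=0xf5
[8] flags=1001 VC?F → skip
[9] flags=1001 VS?T → r2=0xa2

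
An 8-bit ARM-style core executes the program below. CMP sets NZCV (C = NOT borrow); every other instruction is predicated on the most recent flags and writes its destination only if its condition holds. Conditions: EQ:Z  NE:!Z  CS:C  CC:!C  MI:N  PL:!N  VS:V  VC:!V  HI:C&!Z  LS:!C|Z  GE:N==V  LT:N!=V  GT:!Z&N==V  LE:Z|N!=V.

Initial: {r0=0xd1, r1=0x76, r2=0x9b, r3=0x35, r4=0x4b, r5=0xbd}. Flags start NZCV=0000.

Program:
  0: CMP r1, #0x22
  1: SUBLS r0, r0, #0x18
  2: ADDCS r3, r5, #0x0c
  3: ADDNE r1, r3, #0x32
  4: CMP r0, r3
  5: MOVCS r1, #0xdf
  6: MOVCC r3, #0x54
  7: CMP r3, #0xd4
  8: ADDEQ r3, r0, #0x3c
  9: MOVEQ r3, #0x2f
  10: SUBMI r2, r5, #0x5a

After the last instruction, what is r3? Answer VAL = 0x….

[0] flags=0010 → (cmp)
[1] flags=0010 LS?F → skip
[2] flags=0010 CS?T → r3=0xc9
[3] flags=0010 NE?T → r1=0xfb
[4] flags=0010 → (cmp)
[5] flags=0010 CS?T → r1=0xdf
[6] flags=0010 CC?F → skip
[7] flags=1000 → (cmp)
[8] flags=1000 EQ?F → skip
[9] flags=1000 EQ?F → skip
[10] flags=1000 MI?T → r2=0x63

VAL = 0xc9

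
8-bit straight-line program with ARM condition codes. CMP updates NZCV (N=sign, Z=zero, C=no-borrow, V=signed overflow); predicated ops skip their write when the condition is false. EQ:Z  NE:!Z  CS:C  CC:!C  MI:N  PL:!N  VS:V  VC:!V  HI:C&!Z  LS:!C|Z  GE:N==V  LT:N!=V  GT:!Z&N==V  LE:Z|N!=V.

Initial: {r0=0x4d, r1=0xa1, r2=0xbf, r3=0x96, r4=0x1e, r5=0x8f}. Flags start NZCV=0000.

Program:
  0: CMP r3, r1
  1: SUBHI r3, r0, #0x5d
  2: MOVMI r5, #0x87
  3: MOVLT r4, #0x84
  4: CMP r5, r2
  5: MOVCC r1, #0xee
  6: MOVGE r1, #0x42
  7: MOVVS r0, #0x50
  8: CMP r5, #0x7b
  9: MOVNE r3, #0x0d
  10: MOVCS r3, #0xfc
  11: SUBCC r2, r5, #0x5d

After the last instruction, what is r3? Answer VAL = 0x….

VAL = 0xfc

0: ✓ CMP  NZCV=1000
1: · SUBHI
2: ✓ MOVMI  r5←0x87
3: ✓ MOVLT  r4←0x84
4: ✓ CMP  NZCV=1000
5: ✓ MOVCC  r1←0xee
6: · MOVGE
7: · MOVVS
8: ✓ CMP  NZCV=0011
9: ✓ MOVNE  r3←0x0d
10: ✓ MOVCS  r3←0xfc
11: · SUBCC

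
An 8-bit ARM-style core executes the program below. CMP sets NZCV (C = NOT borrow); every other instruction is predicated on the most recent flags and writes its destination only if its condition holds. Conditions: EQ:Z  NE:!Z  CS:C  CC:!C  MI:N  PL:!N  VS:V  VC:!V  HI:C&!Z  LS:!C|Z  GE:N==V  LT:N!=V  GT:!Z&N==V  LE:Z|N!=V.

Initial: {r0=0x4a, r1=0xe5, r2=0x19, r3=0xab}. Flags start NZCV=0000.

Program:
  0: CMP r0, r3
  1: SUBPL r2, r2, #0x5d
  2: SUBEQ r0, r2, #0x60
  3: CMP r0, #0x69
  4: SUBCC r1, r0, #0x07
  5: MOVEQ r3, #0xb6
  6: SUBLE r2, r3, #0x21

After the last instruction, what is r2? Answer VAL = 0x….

[0] flags=1001 → (cmp)
[1] flags=1001 PL?F → skip
[2] flags=1001 EQ?F → skip
[3] flags=1000 → (cmp)
[4] flags=1000 CC?T → r1=0x43
[5] flags=1000 EQ?F → skip
[6] flags=1000 LE?T → r2=0x8a

VAL = 0x8a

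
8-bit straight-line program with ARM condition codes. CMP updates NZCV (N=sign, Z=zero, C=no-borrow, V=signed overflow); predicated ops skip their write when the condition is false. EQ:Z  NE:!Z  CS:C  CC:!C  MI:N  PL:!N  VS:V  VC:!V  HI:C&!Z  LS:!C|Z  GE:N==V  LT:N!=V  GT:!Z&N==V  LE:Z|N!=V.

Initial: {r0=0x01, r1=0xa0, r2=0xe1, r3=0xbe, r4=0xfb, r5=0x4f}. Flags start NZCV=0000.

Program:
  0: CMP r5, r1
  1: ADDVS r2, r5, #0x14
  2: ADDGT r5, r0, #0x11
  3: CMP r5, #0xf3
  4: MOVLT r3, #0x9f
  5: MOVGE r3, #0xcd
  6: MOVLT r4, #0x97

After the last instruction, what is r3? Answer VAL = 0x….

0: ✓ CMP  NZCV=1001
1: ✓ ADDVS  r2←0x63
2: ✓ ADDGT  r5←0x12
3: ✓ CMP  NZCV=0000
4: · MOVLT
5: ✓ MOVGE  r3←0xcd
6: · MOVLT

VAL = 0xcd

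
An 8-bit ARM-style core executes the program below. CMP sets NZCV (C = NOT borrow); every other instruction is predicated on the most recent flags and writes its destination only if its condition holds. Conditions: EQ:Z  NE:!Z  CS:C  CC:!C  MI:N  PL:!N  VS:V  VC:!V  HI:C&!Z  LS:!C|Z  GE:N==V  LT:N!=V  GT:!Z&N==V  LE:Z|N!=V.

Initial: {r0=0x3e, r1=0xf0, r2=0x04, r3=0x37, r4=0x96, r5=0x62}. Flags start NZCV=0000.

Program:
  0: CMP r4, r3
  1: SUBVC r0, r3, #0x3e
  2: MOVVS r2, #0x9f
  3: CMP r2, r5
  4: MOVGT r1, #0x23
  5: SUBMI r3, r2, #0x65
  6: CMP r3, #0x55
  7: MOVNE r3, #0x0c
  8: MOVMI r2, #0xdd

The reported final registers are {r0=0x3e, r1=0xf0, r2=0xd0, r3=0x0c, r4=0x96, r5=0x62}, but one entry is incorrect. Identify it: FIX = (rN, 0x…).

FIX = (r2, 0xdd)

[0] flags=0011 → (cmp)
[1] flags=0011 VC?F → skip
[2] flags=0011 VS?T → r2=0x9f
[3] flags=0011 → (cmp)
[4] flags=0011 GT?F → skip
[5] flags=0011 MI?F → skip
[6] flags=1000 → (cmp)
[7] flags=1000 NE?T → r3=0x0c
[8] flags=1000 MI?T → r2=0xdd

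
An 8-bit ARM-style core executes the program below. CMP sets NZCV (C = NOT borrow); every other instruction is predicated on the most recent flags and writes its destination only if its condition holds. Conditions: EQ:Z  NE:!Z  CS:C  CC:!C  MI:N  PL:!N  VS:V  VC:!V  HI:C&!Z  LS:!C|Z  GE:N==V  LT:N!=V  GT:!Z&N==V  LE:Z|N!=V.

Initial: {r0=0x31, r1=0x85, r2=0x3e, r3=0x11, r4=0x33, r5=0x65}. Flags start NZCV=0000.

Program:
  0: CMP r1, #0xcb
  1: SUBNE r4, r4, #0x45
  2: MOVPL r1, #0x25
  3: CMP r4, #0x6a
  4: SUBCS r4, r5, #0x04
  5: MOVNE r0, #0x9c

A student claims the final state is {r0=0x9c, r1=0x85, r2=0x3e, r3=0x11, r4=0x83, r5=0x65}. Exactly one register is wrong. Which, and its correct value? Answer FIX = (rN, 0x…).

0: ✓ CMP  NZCV=1000
1: ✓ SUBNE  r4←0xee
2: · MOVPL
3: ✓ CMP  NZCV=1010
4: ✓ SUBCS  r4←0x61
5: ✓ MOVNE  r0←0x9c

FIX = (r4, 0x61)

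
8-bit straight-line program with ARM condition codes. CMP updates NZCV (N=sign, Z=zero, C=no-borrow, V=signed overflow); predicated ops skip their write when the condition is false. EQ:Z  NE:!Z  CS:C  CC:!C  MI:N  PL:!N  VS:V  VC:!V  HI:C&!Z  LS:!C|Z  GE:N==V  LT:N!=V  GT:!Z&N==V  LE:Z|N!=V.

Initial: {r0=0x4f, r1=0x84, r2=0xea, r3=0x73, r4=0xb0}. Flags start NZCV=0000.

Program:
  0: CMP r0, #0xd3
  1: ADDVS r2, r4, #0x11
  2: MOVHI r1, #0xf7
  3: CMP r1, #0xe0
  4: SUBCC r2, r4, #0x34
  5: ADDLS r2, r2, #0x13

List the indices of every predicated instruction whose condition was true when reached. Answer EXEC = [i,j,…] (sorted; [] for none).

[0] flags=0000 → (cmp)
[1] flags=0000 VS?F → skip
[2] flags=0000 HI?F → skip
[3] flags=1000 → (cmp)
[4] flags=1000 CC?T → r2=0x7c
[5] flags=1000 LS?T → r2=0x8f

EXEC = [4,5]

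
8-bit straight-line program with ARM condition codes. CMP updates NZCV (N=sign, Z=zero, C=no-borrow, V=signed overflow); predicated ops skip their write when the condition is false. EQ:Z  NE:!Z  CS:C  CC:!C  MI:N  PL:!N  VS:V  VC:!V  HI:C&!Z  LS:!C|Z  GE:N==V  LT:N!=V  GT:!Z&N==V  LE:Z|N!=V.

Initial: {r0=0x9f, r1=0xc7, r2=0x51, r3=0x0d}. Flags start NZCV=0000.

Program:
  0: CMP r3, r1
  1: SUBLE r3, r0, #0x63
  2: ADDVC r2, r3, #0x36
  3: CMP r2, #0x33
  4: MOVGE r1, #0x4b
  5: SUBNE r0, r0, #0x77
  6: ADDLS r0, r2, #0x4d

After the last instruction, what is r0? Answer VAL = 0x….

0: ✓ CMP  NZCV=0000
1: · SUBLE
2: ✓ ADDVC  r2←0x43
3: ✓ CMP  NZCV=0010
4: ✓ MOVGE  r1←0x4b
5: ✓ SUBNE  r0←0x28
6: · ADDLS

VAL = 0x28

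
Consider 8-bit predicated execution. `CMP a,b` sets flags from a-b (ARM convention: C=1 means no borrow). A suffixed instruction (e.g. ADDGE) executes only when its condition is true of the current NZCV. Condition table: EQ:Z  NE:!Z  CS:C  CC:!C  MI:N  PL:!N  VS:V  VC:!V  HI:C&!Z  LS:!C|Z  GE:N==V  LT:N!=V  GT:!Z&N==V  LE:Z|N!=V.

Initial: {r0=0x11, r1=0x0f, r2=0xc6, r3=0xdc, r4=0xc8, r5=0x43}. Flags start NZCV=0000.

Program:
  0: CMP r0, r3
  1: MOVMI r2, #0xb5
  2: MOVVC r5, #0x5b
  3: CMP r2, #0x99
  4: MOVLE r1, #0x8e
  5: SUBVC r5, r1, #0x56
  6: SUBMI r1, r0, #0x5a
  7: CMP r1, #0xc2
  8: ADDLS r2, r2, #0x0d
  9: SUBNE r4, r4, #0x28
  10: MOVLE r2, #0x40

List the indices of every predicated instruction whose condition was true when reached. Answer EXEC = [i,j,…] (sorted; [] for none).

0: ✓ CMP  NZCV=0000
1: · MOVMI
2: ✓ MOVVC  r5←0x5b
3: ✓ CMP  NZCV=0010
4: · MOVLE
5: ✓ SUBVC  r5←0xb9
6: · SUBMI
7: ✓ CMP  NZCV=0000
8: ✓ ADDLS  r2←0xd3
9: ✓ SUBNE  r4←0xa0
10: · MOVLE

EXEC = [2,5,8,9]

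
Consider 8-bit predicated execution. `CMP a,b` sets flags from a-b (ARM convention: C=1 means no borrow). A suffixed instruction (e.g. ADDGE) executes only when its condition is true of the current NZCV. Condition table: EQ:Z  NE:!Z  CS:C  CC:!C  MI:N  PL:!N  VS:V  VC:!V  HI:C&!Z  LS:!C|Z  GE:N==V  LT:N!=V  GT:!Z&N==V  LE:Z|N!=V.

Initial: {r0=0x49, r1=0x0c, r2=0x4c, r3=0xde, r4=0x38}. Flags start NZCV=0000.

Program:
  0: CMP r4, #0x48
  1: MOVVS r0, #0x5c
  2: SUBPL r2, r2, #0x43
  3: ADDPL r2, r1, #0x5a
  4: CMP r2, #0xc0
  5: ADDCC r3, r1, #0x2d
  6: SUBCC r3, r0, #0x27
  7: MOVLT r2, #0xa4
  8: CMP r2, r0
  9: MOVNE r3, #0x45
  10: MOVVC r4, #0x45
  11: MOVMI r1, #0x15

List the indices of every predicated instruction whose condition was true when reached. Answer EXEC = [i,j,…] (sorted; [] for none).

0: ✓ CMP  NZCV=1000
1: · MOVVS
2: · SUBPL
3: · ADDPL
4: ✓ CMP  NZCV=1001
5: ✓ ADDCC  r3←0x39
6: ✓ SUBCC  r3←0x22
7: · MOVLT
8: ✓ CMP  NZCV=0010
9: ✓ MOVNE  r3←0x45
10: ✓ MOVVC  r4←0x45
11: · MOVMI

EXEC = [5,6,9,10]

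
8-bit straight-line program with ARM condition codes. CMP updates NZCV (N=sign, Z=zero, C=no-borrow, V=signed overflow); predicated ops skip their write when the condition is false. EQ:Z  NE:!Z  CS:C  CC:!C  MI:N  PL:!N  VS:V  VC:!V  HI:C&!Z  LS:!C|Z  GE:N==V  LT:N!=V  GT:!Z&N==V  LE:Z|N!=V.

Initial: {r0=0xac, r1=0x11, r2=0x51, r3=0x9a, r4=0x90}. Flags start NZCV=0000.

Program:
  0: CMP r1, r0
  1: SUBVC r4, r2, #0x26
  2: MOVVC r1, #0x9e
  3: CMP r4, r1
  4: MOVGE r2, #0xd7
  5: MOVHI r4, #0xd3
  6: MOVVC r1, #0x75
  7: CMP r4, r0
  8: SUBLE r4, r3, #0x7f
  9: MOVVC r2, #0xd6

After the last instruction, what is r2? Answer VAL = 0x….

0: ✓ CMP  NZCV=0000
1: ✓ SUBVC  r4←0x2b
2: ✓ MOVVC  r1←0x9e
3: ✓ CMP  NZCV=1001
4: ✓ MOVGE  r2←0xd7
5: · MOVHI
6: · MOVVC
7: ✓ CMP  NZCV=0000
8: · SUBLE
9: ✓ MOVVC  r2←0xd6

VAL = 0xd6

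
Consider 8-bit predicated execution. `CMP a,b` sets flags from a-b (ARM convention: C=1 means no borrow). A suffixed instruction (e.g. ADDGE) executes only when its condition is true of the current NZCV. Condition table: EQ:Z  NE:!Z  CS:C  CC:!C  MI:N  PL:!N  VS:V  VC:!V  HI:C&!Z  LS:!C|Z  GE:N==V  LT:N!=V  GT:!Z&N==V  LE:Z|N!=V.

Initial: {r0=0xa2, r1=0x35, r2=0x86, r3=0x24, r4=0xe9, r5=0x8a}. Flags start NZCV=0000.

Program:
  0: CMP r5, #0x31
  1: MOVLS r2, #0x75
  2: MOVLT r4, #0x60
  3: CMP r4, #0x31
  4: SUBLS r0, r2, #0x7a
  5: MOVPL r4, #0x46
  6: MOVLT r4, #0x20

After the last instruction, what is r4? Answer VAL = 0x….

[0] flags=0011 → (cmp)
[1] flags=0011 LS?F → skip
[2] flags=0011 LT?T → r4=0x60
[3] flags=0010 → (cmp)
[4] flags=0010 LS?F → skip
[5] flags=0010 PL?T → r4=0x46
[6] flags=0010 LT?F → skip

VAL = 0x46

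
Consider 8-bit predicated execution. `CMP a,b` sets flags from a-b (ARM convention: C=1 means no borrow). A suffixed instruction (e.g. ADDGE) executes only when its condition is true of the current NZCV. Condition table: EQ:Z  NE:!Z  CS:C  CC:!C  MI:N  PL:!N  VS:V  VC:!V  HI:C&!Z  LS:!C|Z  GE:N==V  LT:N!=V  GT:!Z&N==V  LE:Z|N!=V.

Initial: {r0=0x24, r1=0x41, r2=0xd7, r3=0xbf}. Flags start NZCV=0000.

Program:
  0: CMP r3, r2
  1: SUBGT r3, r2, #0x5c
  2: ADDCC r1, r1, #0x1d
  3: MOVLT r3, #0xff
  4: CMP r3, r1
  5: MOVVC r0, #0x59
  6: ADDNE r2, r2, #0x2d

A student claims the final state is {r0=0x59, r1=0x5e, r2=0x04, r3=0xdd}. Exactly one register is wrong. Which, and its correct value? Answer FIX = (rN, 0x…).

0: ✓ CMP  NZCV=1000
1: · SUBGT
2: ✓ ADDCC  r1←0x5e
3: ✓ MOVLT  r3←0xff
4: ✓ CMP  NZCV=1010
5: ✓ MOVVC  r0←0x59
6: ✓ ADDNE  r2←0x04

FIX = (r3, 0xff)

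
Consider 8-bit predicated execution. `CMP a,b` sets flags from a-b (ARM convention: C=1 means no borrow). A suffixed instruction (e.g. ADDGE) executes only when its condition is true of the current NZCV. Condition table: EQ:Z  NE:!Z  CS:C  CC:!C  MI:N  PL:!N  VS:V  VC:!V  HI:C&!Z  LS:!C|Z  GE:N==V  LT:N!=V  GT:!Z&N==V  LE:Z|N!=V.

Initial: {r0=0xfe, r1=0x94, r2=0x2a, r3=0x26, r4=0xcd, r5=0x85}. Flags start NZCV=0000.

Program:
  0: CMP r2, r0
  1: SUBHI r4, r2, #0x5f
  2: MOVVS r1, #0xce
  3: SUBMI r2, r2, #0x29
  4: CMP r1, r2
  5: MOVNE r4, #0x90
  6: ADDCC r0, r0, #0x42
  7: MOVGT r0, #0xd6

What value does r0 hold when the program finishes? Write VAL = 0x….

0: ✓ CMP  NZCV=0000
1: · SUBHI
2: · MOVVS
3: · SUBMI
4: ✓ CMP  NZCV=0011
5: ✓ MOVNE  r4←0x90
6: · ADDCC
7: · MOVGT

VAL = 0xfe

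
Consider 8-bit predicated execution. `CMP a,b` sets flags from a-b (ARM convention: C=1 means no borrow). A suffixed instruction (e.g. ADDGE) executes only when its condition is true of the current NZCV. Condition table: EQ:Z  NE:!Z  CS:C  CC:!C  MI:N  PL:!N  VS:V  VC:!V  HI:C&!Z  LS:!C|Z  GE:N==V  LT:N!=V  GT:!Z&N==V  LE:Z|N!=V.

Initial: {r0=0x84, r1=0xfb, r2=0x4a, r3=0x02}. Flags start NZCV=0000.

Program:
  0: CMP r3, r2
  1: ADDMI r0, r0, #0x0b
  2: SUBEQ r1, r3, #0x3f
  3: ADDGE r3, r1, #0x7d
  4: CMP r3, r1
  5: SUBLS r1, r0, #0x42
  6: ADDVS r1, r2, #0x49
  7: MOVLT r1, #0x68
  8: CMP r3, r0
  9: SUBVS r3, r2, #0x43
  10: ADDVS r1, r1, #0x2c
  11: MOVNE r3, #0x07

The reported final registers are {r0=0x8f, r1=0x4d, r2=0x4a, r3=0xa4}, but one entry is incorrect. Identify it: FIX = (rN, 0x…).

0: ✓ CMP  NZCV=1000
1: ✓ ADDMI  r0←0x8f
2: · SUBEQ
3: · ADDGE
4: ✓ CMP  NZCV=0000
5: ✓ SUBLS  r1←0x4d
6: · ADDVS
7: · MOVLT
8: ✓ CMP  NZCV=0000
9: · SUBVS
10: · ADDVS
11: ✓ MOVNE  r3←0x07

FIX = (r3, 0x07)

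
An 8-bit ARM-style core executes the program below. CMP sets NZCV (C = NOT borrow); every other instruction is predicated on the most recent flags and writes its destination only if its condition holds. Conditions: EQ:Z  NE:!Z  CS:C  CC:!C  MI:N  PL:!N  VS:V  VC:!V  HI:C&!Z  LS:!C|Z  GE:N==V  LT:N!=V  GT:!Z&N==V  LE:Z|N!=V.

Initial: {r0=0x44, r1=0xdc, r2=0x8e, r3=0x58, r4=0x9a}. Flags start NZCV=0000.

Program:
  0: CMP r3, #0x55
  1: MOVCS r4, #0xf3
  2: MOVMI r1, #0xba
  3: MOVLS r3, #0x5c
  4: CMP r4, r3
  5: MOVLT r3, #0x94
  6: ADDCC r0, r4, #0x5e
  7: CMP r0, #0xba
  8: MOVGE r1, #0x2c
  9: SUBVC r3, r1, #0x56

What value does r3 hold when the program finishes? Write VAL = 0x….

0: ✓ CMP  NZCV=0010
1: ✓ MOVCS  r4←0xf3
2: · MOVMI
3: · MOVLS
4: ✓ CMP  NZCV=1010
5: ✓ MOVLT  r3←0x94
6: · ADDCC
7: ✓ CMP  NZCV=1001
8: ✓ MOVGE  r1←0x2c
9: · SUBVC

VAL = 0x94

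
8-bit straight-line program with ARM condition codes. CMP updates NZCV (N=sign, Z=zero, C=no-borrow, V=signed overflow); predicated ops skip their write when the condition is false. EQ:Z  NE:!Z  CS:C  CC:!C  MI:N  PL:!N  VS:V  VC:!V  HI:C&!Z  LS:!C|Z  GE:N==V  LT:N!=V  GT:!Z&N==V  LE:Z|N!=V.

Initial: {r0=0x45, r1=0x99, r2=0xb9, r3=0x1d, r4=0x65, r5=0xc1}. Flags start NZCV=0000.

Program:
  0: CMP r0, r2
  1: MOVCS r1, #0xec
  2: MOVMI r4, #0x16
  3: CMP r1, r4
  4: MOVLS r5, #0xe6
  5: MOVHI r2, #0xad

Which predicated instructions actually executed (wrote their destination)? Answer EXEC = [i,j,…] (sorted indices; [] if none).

EXEC = [2,5]

[0] flags=1001 → (cmp)
[1] flags=1001 CS?F → skip
[2] flags=1001 MI?T → r4=0x16
[3] flags=1010 → (cmp)
[4] flags=1010 LS?F → skip
[5] flags=1010 HI?T → r2=0xad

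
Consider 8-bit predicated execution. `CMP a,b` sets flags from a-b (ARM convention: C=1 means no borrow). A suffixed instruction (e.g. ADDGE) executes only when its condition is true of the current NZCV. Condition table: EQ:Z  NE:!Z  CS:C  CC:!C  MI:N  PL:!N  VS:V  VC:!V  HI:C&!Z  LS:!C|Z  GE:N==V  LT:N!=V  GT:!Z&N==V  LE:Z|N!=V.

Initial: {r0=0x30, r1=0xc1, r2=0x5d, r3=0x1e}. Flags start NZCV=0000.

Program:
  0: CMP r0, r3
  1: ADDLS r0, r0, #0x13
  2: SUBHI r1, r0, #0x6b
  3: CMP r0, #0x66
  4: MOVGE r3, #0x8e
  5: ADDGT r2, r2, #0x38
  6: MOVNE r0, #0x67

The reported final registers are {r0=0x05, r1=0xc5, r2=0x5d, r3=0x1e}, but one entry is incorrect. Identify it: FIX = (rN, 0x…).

[0] flags=0010 → (cmp)
[1] flags=0010 LS?F → skip
[2] flags=0010 HI?T → r1=0xc5
[3] flags=1000 → (cmp)
[4] flags=1000 GE?F → skip
[5] flags=1000 GT?F → skip
[6] flags=1000 NE?T → r0=0x67

FIX = (r0, 0x67)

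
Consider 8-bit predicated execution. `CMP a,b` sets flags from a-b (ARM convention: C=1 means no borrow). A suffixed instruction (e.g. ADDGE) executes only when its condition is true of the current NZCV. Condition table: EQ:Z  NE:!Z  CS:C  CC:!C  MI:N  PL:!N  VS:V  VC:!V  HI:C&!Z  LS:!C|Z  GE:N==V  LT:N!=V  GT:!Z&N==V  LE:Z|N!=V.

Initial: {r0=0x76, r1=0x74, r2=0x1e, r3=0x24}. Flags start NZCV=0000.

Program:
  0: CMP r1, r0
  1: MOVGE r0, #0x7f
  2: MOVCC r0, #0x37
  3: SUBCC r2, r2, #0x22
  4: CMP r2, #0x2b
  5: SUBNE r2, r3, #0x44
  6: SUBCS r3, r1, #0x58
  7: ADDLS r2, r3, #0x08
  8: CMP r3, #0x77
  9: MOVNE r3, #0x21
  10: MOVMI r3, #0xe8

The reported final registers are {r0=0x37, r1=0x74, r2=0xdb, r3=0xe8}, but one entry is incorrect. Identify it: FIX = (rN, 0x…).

FIX = (r2, 0xe0)

0: ✓ CMP  NZCV=1000
1: · MOVGE
2: ✓ MOVCC  r0←0x37
3: ✓ SUBCC  r2←0xfc
4: ✓ CMP  NZCV=1010
5: ✓ SUBNE  r2←0xe0
6: ✓ SUBCS  r3←0x1c
7: · ADDLS
8: ✓ CMP  NZCV=1000
9: ✓ MOVNE  r3←0x21
10: ✓ MOVMI  r3←0xe8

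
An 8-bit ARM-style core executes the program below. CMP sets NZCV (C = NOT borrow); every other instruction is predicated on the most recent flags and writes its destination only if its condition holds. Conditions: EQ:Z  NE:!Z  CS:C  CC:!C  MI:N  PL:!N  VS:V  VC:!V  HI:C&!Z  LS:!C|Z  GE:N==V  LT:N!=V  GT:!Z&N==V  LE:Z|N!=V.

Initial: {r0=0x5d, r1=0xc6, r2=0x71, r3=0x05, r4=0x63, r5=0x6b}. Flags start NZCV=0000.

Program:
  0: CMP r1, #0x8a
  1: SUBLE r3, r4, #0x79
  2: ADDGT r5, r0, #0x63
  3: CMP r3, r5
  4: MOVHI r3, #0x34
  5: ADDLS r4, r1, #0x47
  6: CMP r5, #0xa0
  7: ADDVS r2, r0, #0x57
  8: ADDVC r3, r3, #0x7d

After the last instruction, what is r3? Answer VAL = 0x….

VAL = 0x82

[0] flags=0010 → (cmp)
[1] flags=0010 LE?F → skip
[2] flags=0010 GT?T → r5=0xc0
[3] flags=0000 → (cmp)
[4] flags=0000 HI?F → skip
[5] flags=0000 LS?T → r4=0x0d
[6] flags=0010 → (cmp)
[7] flags=0010 VS?F → skip
[8] flags=0010 VC?T → r3=0x82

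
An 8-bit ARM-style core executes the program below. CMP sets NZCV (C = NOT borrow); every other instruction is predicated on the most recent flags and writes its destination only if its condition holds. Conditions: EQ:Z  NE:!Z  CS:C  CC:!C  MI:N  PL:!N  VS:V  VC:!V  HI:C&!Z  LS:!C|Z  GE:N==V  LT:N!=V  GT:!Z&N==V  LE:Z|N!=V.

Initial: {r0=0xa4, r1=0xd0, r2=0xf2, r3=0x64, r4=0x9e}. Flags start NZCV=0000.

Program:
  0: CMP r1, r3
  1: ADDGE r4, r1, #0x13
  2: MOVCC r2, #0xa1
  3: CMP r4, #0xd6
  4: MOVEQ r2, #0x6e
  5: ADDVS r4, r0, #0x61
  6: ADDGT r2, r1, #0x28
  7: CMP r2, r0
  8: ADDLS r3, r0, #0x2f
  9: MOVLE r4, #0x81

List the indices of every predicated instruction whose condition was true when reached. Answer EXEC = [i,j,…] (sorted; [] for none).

[0] flags=0011 → (cmp)
[1] flags=0011 GE?F → skip
[2] flags=0011 CC?F → skip
[3] flags=1000 → (cmp)
[4] flags=1000 EQ?F → skip
[5] flags=1000 VS?F → skip
[6] flags=1000 GT?F → skip
[7] flags=0010 → (cmp)
[8] flags=0010 LS?F → skip
[9] flags=0010 LE?F → skip

EXEC = []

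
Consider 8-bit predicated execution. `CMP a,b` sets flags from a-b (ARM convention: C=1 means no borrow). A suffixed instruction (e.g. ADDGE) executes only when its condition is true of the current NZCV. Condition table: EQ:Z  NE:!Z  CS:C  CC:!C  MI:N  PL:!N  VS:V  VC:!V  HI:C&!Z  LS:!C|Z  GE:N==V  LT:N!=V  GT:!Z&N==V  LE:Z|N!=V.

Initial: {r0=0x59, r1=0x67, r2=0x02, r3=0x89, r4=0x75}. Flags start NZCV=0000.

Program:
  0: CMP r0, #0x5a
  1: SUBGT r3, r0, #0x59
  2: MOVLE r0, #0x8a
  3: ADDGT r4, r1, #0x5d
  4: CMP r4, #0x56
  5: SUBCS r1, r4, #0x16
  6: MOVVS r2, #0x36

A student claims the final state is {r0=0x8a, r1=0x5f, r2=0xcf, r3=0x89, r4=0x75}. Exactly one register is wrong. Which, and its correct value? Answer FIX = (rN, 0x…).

0: ✓ CMP  NZCV=1000
1: · SUBGT
2: ✓ MOVLE  r0←0x8a
3: · ADDGT
4: ✓ CMP  NZCV=0010
5: ✓ SUBCS  r1←0x5f
6: · MOVVS

FIX = (r2, 0x02)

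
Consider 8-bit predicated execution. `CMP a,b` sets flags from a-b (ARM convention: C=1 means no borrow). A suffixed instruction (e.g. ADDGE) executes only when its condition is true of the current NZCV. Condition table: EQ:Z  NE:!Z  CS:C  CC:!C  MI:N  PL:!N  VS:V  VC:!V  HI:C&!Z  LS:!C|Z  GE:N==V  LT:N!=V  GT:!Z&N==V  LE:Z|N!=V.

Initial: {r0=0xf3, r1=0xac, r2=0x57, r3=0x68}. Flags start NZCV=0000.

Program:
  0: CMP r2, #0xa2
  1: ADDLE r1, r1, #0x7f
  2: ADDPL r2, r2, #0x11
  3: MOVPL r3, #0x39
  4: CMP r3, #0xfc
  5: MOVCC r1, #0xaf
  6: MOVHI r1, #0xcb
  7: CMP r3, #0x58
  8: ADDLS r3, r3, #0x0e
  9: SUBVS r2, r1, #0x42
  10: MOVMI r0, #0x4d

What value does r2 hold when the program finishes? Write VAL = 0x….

0: ✓ CMP  NZCV=1001
1: · ADDLE
2: · ADDPL
3: · MOVPL
4: ✓ CMP  NZCV=0000
5: ✓ MOVCC  r1←0xaf
6: · MOVHI
7: ✓ CMP  NZCV=0010
8: · ADDLS
9: · SUBVS
10: · MOVMI

VAL = 0x57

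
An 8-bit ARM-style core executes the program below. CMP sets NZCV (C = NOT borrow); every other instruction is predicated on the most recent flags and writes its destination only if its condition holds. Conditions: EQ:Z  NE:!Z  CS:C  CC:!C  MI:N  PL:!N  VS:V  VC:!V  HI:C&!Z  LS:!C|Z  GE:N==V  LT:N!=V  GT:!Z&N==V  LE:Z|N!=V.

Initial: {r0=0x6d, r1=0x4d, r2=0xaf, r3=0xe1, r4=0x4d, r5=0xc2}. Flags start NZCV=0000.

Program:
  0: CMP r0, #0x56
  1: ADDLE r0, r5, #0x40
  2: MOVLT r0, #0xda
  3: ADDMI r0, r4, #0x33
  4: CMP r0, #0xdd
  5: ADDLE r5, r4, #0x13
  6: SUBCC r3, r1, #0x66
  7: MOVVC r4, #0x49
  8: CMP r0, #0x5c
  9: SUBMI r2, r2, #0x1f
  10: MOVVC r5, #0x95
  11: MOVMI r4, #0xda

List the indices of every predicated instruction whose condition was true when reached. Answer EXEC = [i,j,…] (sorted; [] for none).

EXEC = [6,10]

[0] flags=0010 → (cmp)
[1] flags=0010 LE?F → skip
[2] flags=0010 LT?F → skip
[3] flags=0010 MI?F → skip
[4] flags=1001 → (cmp)
[5] flags=1001 LE?F → skip
[6] flags=1001 CC?T → r3=0xe7
[7] flags=1001 VC?F → skip
[8] flags=0010 → (cmp)
[9] flags=0010 MI?F → skip
[10] flags=0010 VC?T → r5=0x95
[11] flags=0010 MI?F → skip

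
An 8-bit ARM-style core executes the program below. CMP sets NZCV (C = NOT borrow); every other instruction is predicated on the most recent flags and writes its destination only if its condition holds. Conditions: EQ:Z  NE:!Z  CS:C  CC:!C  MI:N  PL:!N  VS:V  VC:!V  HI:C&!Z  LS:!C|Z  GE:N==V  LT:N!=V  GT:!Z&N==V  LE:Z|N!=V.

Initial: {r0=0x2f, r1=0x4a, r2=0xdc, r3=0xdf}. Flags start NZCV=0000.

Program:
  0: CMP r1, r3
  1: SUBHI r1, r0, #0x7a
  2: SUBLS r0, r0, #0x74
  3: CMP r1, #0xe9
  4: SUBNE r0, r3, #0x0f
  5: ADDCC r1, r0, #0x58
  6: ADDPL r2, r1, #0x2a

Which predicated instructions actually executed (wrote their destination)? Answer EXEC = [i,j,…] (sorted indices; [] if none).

[0] flags=0000 → (cmp)
[1] flags=0000 HI?F → skip
[2] flags=0000 LS?T → r0=0xbb
[3] flags=0000 → (cmp)
[4] flags=0000 NE?T → r0=0xd0
[5] flags=0000 CC?T → r1=0x28
[6] flags=0000 PL?T → r2=0x52

EXEC = [2,4,5,6]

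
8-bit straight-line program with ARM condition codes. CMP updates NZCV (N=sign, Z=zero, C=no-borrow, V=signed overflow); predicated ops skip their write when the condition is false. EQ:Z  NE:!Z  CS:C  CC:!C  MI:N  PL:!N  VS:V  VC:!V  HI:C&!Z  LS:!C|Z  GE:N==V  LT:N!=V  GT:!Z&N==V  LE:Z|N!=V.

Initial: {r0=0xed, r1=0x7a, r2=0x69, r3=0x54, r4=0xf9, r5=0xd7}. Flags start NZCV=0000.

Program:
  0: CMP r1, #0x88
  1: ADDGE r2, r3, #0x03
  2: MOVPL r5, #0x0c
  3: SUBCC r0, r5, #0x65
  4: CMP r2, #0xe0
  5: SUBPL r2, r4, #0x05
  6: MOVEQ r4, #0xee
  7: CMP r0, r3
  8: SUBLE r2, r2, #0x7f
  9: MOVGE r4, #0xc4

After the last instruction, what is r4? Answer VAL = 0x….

VAL = 0xc4

[0] flags=1001 → (cmp)
[1] flags=1001 GE?T → r2=0x57
[2] flags=1001 PL?F → skip
[3] flags=1001 CC?T → r0=0x72
[4] flags=0000 → (cmp)
[5] flags=0000 PL?T → r2=0xf4
[6] flags=0000 EQ?F → skip
[7] flags=0010 → (cmp)
[8] flags=0010 LE?F → skip
[9] flags=0010 GE?T → r4=0xc4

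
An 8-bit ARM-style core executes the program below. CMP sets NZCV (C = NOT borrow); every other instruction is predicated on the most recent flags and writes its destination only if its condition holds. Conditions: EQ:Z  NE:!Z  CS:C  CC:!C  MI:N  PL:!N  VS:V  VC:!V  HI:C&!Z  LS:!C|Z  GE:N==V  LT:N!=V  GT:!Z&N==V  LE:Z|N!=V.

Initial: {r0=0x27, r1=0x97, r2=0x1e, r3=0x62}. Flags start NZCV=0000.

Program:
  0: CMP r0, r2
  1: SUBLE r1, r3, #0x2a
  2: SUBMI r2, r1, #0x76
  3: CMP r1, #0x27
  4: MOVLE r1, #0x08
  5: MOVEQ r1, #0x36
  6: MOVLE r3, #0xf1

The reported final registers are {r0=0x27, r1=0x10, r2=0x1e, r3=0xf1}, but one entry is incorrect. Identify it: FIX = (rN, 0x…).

FIX = (r1, 0x08)

0: ✓ CMP  NZCV=0010
1: · SUBLE
2: · SUBMI
3: ✓ CMP  NZCV=0011
4: ✓ MOVLE  r1←0x08
5: · MOVEQ
6: ✓ MOVLE  r3←0xf1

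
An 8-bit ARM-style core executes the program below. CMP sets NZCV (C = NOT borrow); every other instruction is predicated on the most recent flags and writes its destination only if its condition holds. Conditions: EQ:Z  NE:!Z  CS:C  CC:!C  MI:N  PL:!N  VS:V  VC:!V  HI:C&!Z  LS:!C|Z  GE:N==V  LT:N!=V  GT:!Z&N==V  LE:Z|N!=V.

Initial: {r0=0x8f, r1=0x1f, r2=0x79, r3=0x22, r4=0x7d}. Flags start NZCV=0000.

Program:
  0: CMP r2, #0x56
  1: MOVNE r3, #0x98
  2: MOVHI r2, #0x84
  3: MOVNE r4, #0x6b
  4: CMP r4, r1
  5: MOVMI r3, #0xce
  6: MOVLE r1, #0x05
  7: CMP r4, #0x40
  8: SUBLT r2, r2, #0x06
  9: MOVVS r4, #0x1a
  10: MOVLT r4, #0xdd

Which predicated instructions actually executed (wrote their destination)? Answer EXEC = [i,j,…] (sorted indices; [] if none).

[0] flags=0010 → (cmp)
[1] flags=0010 NE?T → r3=0x98
[2] flags=0010 HI?T → r2=0x84
[3] flags=0010 NE?T → r4=0x6b
[4] flags=0010 → (cmp)
[5] flags=0010 MI?F → skip
[6] flags=0010 LE?F → skip
[7] flags=0010 → (cmp)
[8] flags=0010 LT?F → skip
[9] flags=0010 VS?F → skip
[10] flags=0010 LT?F → skip

EXEC = [1,2,3]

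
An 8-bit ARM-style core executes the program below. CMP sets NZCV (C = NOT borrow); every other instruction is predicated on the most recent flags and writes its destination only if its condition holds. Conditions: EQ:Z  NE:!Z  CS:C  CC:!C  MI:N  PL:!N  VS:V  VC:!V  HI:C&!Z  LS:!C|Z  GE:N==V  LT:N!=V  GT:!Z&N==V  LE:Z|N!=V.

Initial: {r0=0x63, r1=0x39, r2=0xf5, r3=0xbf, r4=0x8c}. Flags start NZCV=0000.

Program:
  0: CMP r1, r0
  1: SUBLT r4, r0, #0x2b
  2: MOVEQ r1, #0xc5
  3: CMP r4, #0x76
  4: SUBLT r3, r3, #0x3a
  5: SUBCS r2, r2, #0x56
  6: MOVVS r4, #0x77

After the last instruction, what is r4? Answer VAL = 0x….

0: ✓ CMP  NZCV=1000
1: ✓ SUBLT  r4←0x38
2: · MOVEQ
3: ✓ CMP  NZCV=1000
4: ✓ SUBLT  r3←0x85
5: · SUBCS
6: · MOVVS

VAL = 0x38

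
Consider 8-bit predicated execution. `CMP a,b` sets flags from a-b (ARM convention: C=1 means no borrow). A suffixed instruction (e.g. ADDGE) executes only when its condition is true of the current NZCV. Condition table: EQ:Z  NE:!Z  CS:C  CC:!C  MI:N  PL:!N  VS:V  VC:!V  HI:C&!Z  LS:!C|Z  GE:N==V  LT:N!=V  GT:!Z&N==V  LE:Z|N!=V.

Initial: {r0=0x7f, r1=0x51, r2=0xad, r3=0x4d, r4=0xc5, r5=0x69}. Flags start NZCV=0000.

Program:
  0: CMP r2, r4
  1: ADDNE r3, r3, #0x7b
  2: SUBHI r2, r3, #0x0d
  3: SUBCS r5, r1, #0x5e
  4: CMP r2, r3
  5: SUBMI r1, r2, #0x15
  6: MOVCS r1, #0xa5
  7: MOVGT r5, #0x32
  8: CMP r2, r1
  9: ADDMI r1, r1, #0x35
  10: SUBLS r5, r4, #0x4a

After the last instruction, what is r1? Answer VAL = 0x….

VAL = 0x98

0: ✓ CMP  NZCV=1000
1: ✓ ADDNE  r3←0xc8
2: · SUBHI
3: · SUBCS
4: ✓ CMP  NZCV=1000
5: ✓ SUBMI  r1←0x98
6: · MOVCS
7: · MOVGT
8: ✓ CMP  NZCV=0010
9: · ADDMI
10: · SUBLS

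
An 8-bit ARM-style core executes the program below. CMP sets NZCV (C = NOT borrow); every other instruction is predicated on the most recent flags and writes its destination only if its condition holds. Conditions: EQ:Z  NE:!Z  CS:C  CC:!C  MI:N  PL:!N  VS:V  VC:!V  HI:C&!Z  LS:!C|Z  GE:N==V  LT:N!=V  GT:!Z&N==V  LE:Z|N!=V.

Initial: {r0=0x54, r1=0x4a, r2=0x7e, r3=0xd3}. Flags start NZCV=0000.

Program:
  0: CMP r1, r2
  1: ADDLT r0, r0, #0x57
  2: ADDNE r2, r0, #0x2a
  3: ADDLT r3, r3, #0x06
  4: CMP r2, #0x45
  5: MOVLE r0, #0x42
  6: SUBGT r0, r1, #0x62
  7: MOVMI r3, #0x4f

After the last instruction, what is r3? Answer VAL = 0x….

VAL = 0x4f

[0] flags=1000 → (cmp)
[1] flags=1000 LT?T → r0=0xab
[2] flags=1000 NE?T → r2=0xd5
[3] flags=1000 LT?T → r3=0xd9
[4] flags=1010 → (cmp)
[5] flags=1010 LE?T → r0=0x42
[6] flags=1010 GT?F → skip
[7] flags=1010 MI?T → r3=0x4f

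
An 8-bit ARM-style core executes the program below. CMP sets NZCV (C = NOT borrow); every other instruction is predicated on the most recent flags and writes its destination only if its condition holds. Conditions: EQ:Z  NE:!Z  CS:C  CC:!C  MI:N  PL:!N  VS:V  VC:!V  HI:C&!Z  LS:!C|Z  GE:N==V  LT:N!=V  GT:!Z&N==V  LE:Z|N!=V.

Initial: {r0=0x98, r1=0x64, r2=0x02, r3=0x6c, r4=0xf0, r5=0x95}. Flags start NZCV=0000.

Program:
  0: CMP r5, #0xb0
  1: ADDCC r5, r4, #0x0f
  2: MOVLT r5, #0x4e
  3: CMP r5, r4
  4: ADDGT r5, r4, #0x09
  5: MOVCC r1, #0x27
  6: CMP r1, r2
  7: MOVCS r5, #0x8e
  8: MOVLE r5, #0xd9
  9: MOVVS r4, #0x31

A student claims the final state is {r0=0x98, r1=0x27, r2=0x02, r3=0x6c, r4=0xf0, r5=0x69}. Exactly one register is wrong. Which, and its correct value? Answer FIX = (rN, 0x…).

0: ✓ CMP  NZCV=1000
1: ✓ ADDCC  r5←0xff
2: ✓ MOVLT  r5←0x4e
3: ✓ CMP  NZCV=0000
4: ✓ ADDGT  r5←0xf9
5: ✓ MOVCC  r1←0x27
6: ✓ CMP  NZCV=0010
7: ✓ MOVCS  r5←0x8e
8: · MOVLE
9: · MOVVS

FIX = (r5, 0x8e)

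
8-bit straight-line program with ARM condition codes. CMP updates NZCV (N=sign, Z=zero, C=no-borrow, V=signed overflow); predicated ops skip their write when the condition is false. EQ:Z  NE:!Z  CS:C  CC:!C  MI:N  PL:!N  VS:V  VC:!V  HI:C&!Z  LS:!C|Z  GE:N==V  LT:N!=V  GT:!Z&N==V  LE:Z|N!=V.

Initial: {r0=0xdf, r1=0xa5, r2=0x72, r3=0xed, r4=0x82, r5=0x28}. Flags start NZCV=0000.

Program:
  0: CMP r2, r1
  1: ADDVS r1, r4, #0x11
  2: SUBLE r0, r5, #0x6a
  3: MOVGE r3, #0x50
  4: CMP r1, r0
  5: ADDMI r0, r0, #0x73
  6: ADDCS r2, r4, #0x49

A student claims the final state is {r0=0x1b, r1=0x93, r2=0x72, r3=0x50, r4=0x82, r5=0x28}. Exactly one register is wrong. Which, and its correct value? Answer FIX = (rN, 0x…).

0: ✓ CMP  NZCV=1001
1: ✓ ADDVS  r1←0x93
2: · SUBLE
3: ✓ MOVGE  r3←0x50
4: ✓ CMP  NZCV=1000
5: ✓ ADDMI  r0←0x52
6: · ADDCS

FIX = (r0, 0x52)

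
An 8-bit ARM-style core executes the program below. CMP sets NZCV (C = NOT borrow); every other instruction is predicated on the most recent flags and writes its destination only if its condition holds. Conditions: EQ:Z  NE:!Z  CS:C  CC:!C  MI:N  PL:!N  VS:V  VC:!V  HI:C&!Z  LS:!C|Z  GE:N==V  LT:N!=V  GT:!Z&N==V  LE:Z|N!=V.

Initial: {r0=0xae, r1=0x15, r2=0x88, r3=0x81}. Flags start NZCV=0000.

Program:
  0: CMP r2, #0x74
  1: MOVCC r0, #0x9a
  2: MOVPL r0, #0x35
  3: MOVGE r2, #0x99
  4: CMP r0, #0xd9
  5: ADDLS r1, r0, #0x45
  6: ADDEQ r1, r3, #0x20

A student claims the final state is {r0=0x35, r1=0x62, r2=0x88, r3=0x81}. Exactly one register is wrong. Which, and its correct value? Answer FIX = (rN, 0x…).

0: ✓ CMP  NZCV=0011
1: · MOVCC
2: ✓ MOVPL  r0←0x35
3: · MOVGE
4: ✓ CMP  NZCV=0000
5: ✓ ADDLS  r1←0x7a
6: · ADDEQ

FIX = (r1, 0x7a)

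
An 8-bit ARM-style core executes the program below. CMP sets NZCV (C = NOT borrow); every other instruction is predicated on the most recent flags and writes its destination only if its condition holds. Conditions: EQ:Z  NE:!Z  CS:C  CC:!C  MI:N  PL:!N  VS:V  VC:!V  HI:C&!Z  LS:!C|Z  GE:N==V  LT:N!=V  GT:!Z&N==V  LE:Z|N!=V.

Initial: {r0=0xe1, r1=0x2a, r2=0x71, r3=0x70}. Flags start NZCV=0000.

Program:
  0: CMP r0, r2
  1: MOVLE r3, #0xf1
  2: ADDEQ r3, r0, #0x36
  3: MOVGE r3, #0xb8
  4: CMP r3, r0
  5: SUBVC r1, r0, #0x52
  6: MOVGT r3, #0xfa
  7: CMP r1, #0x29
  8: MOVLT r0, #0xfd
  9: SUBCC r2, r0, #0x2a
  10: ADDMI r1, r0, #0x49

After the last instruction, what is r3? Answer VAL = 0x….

[0] flags=0011 → (cmp)
[1] flags=0011 LE?T → r3=0xf1
[2] flags=0011 EQ?F → skip
[3] flags=0011 GE?F → skip
[4] flags=0010 → (cmp)
[5] flags=0010 VC?T → r1=0x8f
[6] flags=0010 GT?T → r3=0xfa
[7] flags=0011 → (cmp)
[8] flags=0011 LT?T → r0=0xfd
[9] flags=0011 CC?F → skip
[10] flags=0011 MI?F → skip

VAL = 0xfa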